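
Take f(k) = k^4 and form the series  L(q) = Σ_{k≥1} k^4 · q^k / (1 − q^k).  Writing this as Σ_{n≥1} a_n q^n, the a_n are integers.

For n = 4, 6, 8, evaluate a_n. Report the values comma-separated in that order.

n=4: 4·1 2·2 1·4  f→[256+16+1]=273
q^6  k|6↦f(k): 6:1296 3:81 2:16 1:1  a_6=1394
d|8:{1,2,4,8}  Σf=1+16+256+4096=4369

273, 1394, 4369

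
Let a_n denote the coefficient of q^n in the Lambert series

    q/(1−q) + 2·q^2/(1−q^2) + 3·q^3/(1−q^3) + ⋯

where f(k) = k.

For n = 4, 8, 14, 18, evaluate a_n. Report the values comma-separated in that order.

7, 15, 24, 39

d|4:{1,2,4}  Σf=1+2+4=7
d|8:{1,2,4,8}  Σf=1+2+4+8=15
d|14:{14,7,2,1}  Σf=14+7+2+1=24
[q^18] f(1)=1,f(2)=2,f(3)=3,f(6)=6,f(9)=9,f(18)=18 ⇒ 39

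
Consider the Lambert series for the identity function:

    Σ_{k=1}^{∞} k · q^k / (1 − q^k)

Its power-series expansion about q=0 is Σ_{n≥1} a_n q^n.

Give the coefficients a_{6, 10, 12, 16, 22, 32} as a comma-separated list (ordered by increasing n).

q^6  k|6↦f(k): 6:6 3:3 2:2 1:1  a_6=12
[q^10] f(1)=1,f(2)=2,f(5)=5,f(10)=10 ⇒ 18
d|12:{1,2,3,4,6,12}  Σf=1+2+3+4+6+12=28
d|16:{1,2,4,8,16}  Σf=1+2+4+8+16=31
d|22:{1,2,11,22}  Σf=1+2+11+22=36
q^32  k|32↦f(k): 32:32 16:16 8:8 4:4 2:2 1:1  a_32=63

12, 18, 28, 31, 36, 63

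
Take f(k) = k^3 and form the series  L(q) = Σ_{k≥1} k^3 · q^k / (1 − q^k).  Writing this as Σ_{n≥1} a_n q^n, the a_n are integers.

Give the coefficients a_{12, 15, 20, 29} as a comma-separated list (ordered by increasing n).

2044, 3528, 9198, 24390

[q^12] f(1)=1,f(2)=8,f(3)=27,f(4)=64,f(6)=216,f(12)=1728 ⇒ 2044
q^15  k|15↦f(k): 15:3375 5:125 3:27 1:1  a_15=3528
[q^20] f(1)=1,f(2)=8,f(4)=64,f(5)=125,f(10)=1000,f(20)=8000 ⇒ 9198
n=29: 29·1 1·29  f→[24389+1]=24390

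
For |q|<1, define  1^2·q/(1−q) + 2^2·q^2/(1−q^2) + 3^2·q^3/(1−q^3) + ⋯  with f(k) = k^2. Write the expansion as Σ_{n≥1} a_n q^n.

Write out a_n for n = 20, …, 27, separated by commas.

d|20:{20,10,5,4,2,1}  Σf=400+100+25+16+4+1=546
q^21  k|21↦f(k): 1:1 3:9 7:49 21:441  a_21=500
d|22:{22,11,2,1}  Σf=484+121+4+1=610
n=23: 1·23 23·1  f→[1+529]=530
d|24:{1,2,3,4,6,8,12,24}  Σf=1+4+9+16+36+64+144+576=850
q^25  k|25↦f(k): 1:1 5:25 25:625  a_25=651
d|26:{26,13,2,1}  Σf=676+169+4+1=850
n=27: 27·1 9·3 3·9 1·27  f→[729+81+9+1]=820

546, 500, 610, 530, 850, 651, 850, 820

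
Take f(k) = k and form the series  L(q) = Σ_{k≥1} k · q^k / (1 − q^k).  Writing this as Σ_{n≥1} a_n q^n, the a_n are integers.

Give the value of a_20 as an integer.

a_20 = 42

d|20:{20,10,5,4,2,1}  Σf=20+10+5+4+2+1=42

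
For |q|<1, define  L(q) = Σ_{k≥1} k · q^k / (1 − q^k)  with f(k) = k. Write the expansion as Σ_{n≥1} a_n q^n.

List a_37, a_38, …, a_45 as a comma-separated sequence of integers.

q^37  k|37↦f(k): 37:37 1:1  a_37=38
q^38  k|38↦f(k): 1:1 2:2 19:19 38:38  a_38=60
[q^39] f(39)=39,f(13)=13,f(3)=3,f(1)=1 ⇒ 56
[q^40] f(1)=1,f(2)=2,f(4)=4,f(5)=5,f(8)=8,f(10)=10,f(20)=20,f(40)=40 ⇒ 90
n=41: 41·1 1·41  f→[41+1]=42
q^42  k|42↦f(k): 42:42 21:21 14:14 7:7 6:6 3:3 2:2 1:1  a_42=96
d|43:{1,43}  Σf=1+43=44
d|44:{1,2,4,11,22,44}  Σf=1+2+4+11+22+44=84
n=45: 45·1 15·3 9·5 5·9 3·15 1·45  f→[45+15+9+5+3+1]=78

38, 60, 56, 90, 42, 96, 44, 84, 78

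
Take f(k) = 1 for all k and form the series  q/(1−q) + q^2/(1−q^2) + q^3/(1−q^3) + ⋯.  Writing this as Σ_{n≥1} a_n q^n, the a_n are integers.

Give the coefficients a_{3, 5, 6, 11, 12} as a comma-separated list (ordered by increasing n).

2, 2, 4, 2, 6

q^3  k|3↦f(k): 1:1 3:1  a_3=2
d|5:{5,1}  Σf=1+1=2
d|6:{1,2,3,6}  Σf=1+1+1+1=4
d|11:{1,11}  Σf=1+1=2
q^12  k|12↦f(k): 1:1 2:1 3:1 4:1 6:1 12:1  a_12=6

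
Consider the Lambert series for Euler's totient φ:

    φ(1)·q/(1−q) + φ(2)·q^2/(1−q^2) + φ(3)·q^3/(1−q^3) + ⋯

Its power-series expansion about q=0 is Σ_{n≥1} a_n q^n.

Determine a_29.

d|29:{29,1}  Σφ=28+1=29

a_29 = 29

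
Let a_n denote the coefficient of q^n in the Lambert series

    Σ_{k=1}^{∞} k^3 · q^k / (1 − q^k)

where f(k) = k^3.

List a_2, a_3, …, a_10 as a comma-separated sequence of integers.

9, 28, 73, 126, 252, 344, 585, 757, 1134

d|2:{1,2}  Σf=1+8=9
n=3: 3·1 1·3  f→[27+1]=28
q^4  k|4↦f(k): 1:1 2:8 4:64  a_4=73
[q^5] f(1)=1,f(5)=125 ⇒ 126
n=6: 6·1 3·2 2·3 1·6  f→[216+27+8+1]=252
q^7  k|7↦f(k): 7:343 1:1  a_7=344
[q^8] f(1)=1,f(2)=8,f(4)=64,f(8)=512 ⇒ 585
n=9: 9·1 3·3 1·9  f→[729+27+1]=757
n=10: 1·10 2·5 5·2 10·1  f→[1+8+125+1000]=1134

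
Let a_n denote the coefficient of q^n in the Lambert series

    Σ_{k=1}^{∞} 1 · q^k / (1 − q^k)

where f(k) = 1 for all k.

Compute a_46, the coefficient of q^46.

a_46 = 4

q^46  k|46↦f(k): 46:1 23:1 2:1 1:1  a_46=4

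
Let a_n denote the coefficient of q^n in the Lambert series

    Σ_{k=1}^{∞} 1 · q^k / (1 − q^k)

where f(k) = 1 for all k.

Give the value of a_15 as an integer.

a_15 = 4

q^15  k|15↦f(k): 1:1 3:1 5:1 15:1  a_15=4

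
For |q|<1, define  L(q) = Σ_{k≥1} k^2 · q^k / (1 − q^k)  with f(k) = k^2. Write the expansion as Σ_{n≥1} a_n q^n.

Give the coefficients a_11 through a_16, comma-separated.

122, 210, 170, 250, 260, 341

d|11:{1,11}  Σf=1+121=122
[q^12] f(1)=1,f(2)=4,f(3)=9,f(4)=16,f(6)=36,f(12)=144 ⇒ 210
[q^13] f(13)=169,f(1)=1 ⇒ 170
q^14  k|14↦f(k): 1:1 2:4 7:49 14:196  a_14=250
n=15: 15·1 5·3 3·5 1·15  f→[225+25+9+1]=260
n=16: 1·16 2·8 4·4 8·2 16·1  f→[1+4+16+64+256]=341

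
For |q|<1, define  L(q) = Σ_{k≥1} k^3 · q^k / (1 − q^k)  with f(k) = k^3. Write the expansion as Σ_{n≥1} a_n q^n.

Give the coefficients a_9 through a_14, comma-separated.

q^9  k|9↦f(k): 9:729 3:27 1:1  a_9=757
n=10: 1·10 2·5 5·2 10·1  f→[1+8+125+1000]=1134
d|11:{11,1}  Σf=1331+1=1332
d|12:{1,2,3,4,6,12}  Σf=1+8+27+64+216+1728=2044
[q^13] f(1)=1,f(13)=2197 ⇒ 2198
n=14: 14·1 7·2 2·7 1·14  f→[2744+343+8+1]=3096

757, 1134, 1332, 2044, 2198, 3096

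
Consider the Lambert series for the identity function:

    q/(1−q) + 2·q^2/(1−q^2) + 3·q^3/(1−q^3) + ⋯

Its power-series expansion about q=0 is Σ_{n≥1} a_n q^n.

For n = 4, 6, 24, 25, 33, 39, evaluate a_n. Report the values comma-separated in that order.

7, 12, 60, 31, 48, 56

d|4:{4,2,1}  Σf=4+2+1=7
[q^6] f(6)=6,f(3)=3,f(2)=2,f(1)=1 ⇒ 12
q^24  k|24↦f(k): 24:24 12:12 8:8 6:6 4:4 3:3 2:2 1:1  a_24=60
q^25  k|25↦f(k): 25:25 5:5 1:1  a_25=31
n=33: 33·1 11·3 3·11 1·33  f→[33+11+3+1]=48
q^39  k|39↦f(k): 39:39 13:13 3:3 1:1  a_39=56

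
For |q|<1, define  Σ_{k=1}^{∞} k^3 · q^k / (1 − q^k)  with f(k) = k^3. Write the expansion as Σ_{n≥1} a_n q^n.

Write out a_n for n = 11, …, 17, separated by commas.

n=11: 1·11 11·1  f→[1+1331]=1332
n=12: 12·1 6·2 4·3 3·4 2·6 1·12  f→[1728+216+64+27+8+1]=2044
q^13  k|13↦f(k): 1:1 13:2197  a_13=2198
[q^14] f(14)=2744,f(7)=343,f(2)=8,f(1)=1 ⇒ 3096
n=15: 1·15 3·5 5·3 15·1  f→[1+27+125+3375]=3528
q^16  k|16↦f(k): 16:4096 8:512 4:64 2:8 1:1  a_16=4681
d|17:{17,1}  Σf=4913+1=4914

1332, 2044, 2198, 3096, 3528, 4681, 4914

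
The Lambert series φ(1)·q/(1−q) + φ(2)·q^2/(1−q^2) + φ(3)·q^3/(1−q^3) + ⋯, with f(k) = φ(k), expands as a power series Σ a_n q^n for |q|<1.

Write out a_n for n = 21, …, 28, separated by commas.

[q^21] φ(1)=1,φ(3)=2,φ(7)=6,φ(21)=12 ⇒ 21
q^22  k|22↦φ(k): 22:10 11:10 2:1 1:1  a_22=22
d|23:{23,1}  Σφ=22+1=23
q^24  k|24↦φ(k): 24:8 12:4 8:4 6:2 4:2 3:2 2:1 1:1  a_24=24
d|25:{1,5,25}  Σφ=1+4+20=25
[q^26] φ(26)=12,φ(13)=12,φ(2)=1,φ(1)=1 ⇒ 26
q^27  k|27↦φ(k): 27:18 9:6 3:2 1:1  a_27=27
[q^28] φ(1)=1,φ(2)=1,φ(4)=2,φ(7)=6,φ(14)=6,φ(28)=12 ⇒ 28

21, 22, 23, 24, 25, 26, 27, 28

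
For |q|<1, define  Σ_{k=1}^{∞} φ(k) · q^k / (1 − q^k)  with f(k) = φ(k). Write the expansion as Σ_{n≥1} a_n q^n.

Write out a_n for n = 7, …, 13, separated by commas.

q^7  k|7↦φ(k): 1:1 7:6  a_7=7
q^8  k|8↦φ(k): 8:4 4:2 2:1 1:1  a_8=8
d|9:{9,3,1}  Σφ=6+2+1=9
n=10: 1·10 2·5 5·2 10·1  φ→[1+1+4+4]=10
q^11  k|11↦φ(k): 1:1 11:10  a_11=11
q^12  k|12↦φ(k): 1:1 2:1 3:2 4:2 6:2 12:4  a_12=12
[q^13] φ(13)=12,φ(1)=1 ⇒ 13

7, 8, 9, 10, 11, 12, 13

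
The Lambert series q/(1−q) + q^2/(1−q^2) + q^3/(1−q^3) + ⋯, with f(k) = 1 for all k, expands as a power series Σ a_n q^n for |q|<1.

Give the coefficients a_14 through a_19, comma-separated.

4, 4, 5, 2, 6, 2

n=14: 1·14 2·7 7·2 14·1  f→[1+1+1+1]=4
q^15  k|15↦f(k): 15:1 5:1 3:1 1:1  a_15=4
n=16: 1·16 2·8 4·4 8·2 16·1  f→[1+1+1+1+1]=5
q^17  k|17↦f(k): 1:1 17:1  a_17=2
n=18: 1·18 2·9 3·6 6·3 9·2 18·1  f→[1+1+1+1+1+1]=6
[q^19] f(19)=1,f(1)=1 ⇒ 2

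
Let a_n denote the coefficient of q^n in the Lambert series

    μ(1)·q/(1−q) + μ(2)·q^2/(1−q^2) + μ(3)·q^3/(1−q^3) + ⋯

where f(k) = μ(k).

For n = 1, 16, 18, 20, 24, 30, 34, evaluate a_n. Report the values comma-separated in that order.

1, 0, 0, 0, 0, 0, 0

q^1  k|1↦μ(k): 1:1  a_1=1
n=16: 16·1 8·2 4·4 2·8 1·16  μ→[0+0+0+(-1)+1]=0
d|18:{18,9,6,3,2,1}  Σμ=0+0+1+(-1)+(-1)+1=0
[q^20] μ(1)=1,μ(2)=-1,μ(4)=0,μ(5)=-1,μ(10)=1,μ(20)=0 ⇒ 0
d|24:{1,2,3,4,6,8,12,24}  Σμ=1+(-1)+(-1)+0+1+0+0+0=0
[q^30] μ(1)=1,μ(2)=-1,μ(3)=-1,μ(5)=-1,μ(6)=1,μ(10)=1,μ(15)=1,μ(30)=-1 ⇒ 0
n=34: 34·1 17·2 2·17 1·34  μ→[1+(-1)+(-1)+1]=0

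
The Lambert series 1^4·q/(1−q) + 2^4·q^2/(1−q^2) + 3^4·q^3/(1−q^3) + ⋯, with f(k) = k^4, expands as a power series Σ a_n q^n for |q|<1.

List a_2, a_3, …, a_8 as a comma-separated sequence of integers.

17, 82, 273, 626, 1394, 2402, 4369

d|2:{2,1}  Σf=16+1=17
q^3  k|3↦f(k): 1:1 3:81  a_3=82
q^4  k|4↦f(k): 1:1 2:16 4:256  a_4=273
[q^5] f(5)=625,f(1)=1 ⇒ 626
n=6: 6·1 3·2 2·3 1·6  f→[1296+81+16+1]=1394
q^7  k|7↦f(k): 1:1 7:2401  a_7=2402
[q^8] f(8)=4096,f(4)=256,f(2)=16,f(1)=1 ⇒ 4369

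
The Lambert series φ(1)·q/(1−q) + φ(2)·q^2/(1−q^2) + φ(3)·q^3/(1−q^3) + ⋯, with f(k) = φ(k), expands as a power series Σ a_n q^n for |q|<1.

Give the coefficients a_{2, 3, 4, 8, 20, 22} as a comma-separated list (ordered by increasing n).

q^2  k|2↦φ(k): 1:1 2:1  a_2=2
d|3:{1,3}  Σφ=1+2=3
d|4:{1,2,4}  Σφ=1+1+2=4
n=8: 8·1 4·2 2·4 1·8  φ→[4+2+1+1]=8
d|20:{1,2,4,5,10,20}  Σφ=1+1+2+4+4+8=20
n=22: 1·22 2·11 11·2 22·1  φ→[1+1+10+10]=22

2, 3, 4, 8, 20, 22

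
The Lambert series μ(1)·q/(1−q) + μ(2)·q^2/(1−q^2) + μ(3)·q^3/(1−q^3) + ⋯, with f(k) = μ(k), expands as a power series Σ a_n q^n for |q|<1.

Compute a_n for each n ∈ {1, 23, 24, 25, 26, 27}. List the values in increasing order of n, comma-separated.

d|1:{1}  Σμ=1=1
n=23: 1·23 23·1  μ→[1+(-1)]=0
[q^24] μ(1)=1,μ(2)=-1,μ(3)=-1,μ(4)=0,μ(6)=1,μ(8)=0,μ(12)=0,μ(24)=0 ⇒ 0
n=25: 1·25 5·5 25·1  μ→[1+(-1)+0]=0
n=26: 1·26 2·13 13·2 26·1  μ→[1+(-1)+(-1)+1]=0
[q^27] μ(1)=1,μ(3)=-1,μ(9)=0,μ(27)=0 ⇒ 0

1, 0, 0, 0, 0, 0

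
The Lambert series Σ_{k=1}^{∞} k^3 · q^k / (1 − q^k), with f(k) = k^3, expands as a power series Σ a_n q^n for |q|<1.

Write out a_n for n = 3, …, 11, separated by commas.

28, 73, 126, 252, 344, 585, 757, 1134, 1332

n=3: 1·3 3·1  f→[1+27]=28
[q^4] f(1)=1,f(2)=8,f(4)=64 ⇒ 73
d|5:{1,5}  Σf=1+125=126
d|6:{1,2,3,6}  Σf=1+8+27+216=252
q^7  k|7↦f(k): 7:343 1:1  a_7=344
[q^8] f(8)=512,f(4)=64,f(2)=8,f(1)=1 ⇒ 585
d|9:{9,3,1}  Σf=729+27+1=757
d|10:{1,2,5,10}  Σf=1+8+125+1000=1134
d|11:{11,1}  Σf=1331+1=1332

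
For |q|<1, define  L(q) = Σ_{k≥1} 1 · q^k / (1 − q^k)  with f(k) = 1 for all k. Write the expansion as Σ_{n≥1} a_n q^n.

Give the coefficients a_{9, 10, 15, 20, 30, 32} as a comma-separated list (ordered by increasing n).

d|9:{9,3,1}  Σf=1+1+1=3
[q^10] f(10)=1,f(5)=1,f(2)=1,f(1)=1 ⇒ 4
[q^15] f(15)=1,f(5)=1,f(3)=1,f(1)=1 ⇒ 4
d|20:{20,10,5,4,2,1}  Σf=1+1+1+1+1+1=6
[q^30] f(30)=1,f(15)=1,f(10)=1,f(6)=1,f(5)=1,f(3)=1,f(2)=1,f(1)=1 ⇒ 8
d|32:{1,2,4,8,16,32}  Σf=1+1+1+1+1+1=6

3, 4, 4, 6, 8, 6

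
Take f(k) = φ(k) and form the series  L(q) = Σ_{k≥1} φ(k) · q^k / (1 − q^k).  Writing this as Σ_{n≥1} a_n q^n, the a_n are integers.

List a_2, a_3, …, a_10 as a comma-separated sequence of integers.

[q^2] φ(2)=1,φ(1)=1 ⇒ 2
n=3: 3·1 1·3  φ→[2+1]=3
d|4:{1,2,4}  Σφ=1+1+2=4
d|5:{1,5}  Σφ=1+4=5
[q^6] φ(6)=2,φ(3)=2,φ(2)=1,φ(1)=1 ⇒ 6
n=7: 7·1 1·7  φ→[6+1]=7
q^8  k|8↦φ(k): 1:1 2:1 4:2 8:4  a_8=8
[q^9] φ(9)=6,φ(3)=2,φ(1)=1 ⇒ 9
[q^10] φ(10)=4,φ(5)=4,φ(2)=1,φ(1)=1 ⇒ 10

2, 3, 4, 5, 6, 7, 8, 9, 10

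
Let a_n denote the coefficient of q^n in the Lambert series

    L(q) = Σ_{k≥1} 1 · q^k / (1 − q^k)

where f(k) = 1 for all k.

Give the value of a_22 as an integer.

a_22 = 4

d|22:{1,2,11,22}  Σf=1+1+1+1=4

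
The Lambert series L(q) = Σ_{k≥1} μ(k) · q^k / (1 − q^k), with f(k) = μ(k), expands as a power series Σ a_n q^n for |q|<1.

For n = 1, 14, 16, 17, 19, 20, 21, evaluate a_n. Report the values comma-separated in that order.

[q^1] μ(1)=1 ⇒ 1
d|14:{14,7,2,1}  Σμ=1+(-1)+(-1)+1=0
q^16  k|16↦μ(k): 1:1 2:-1 4:0 8:0 16:0  a_16=0
d|17:{1,17}  Σμ=1+(-1)=0
[q^19] μ(1)=1,μ(19)=-1 ⇒ 0
n=20: 1·20 2·10 4·5 5·4 10·2 20·1  μ→[1+(-1)+0+(-1)+1+0]=0
d|21:{1,3,7,21}  Σμ=1+(-1)+(-1)+1=0

1, 0, 0, 0, 0, 0, 0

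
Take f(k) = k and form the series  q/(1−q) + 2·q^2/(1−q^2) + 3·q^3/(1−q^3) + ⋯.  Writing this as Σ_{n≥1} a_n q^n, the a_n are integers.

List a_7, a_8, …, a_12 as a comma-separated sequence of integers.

8, 15, 13, 18, 12, 28

[q^7] f(1)=1,f(7)=7 ⇒ 8
n=8: 8·1 4·2 2·4 1·8  f→[8+4+2+1]=15
d|9:{9,3,1}  Σf=9+3+1=13
q^10  k|10↦f(k): 10:10 5:5 2:2 1:1  a_10=18
q^11  k|11↦f(k): 1:1 11:11  a_11=12
[q^12] f(1)=1,f(2)=2,f(3)=3,f(4)=4,f(6)=6,f(12)=12 ⇒ 28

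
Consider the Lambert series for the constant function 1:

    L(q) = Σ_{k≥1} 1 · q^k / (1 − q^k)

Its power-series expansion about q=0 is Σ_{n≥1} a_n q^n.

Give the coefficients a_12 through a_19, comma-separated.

n=12: 1·12 2·6 3·4 4·3 6·2 12·1  f→[1+1+1+1+1+1]=6
q^13  k|13↦f(k): 13:1 1:1  a_13=2
d|14:{14,7,2,1}  Σf=1+1+1+1=4
d|15:{15,5,3,1}  Σf=1+1+1+1=4
n=16: 16·1 8·2 4·4 2·8 1·16  f→[1+1+1+1+1]=5
q^17  k|17↦f(k): 17:1 1:1  a_17=2
n=18: 18·1 9·2 6·3 3·6 2·9 1·18  f→[1+1+1+1+1+1]=6
n=19: 1·19 19·1  f→[1+1]=2

6, 2, 4, 4, 5, 2, 6, 2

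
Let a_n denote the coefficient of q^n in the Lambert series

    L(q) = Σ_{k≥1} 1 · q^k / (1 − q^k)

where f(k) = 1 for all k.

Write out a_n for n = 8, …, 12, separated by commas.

4, 3, 4, 2, 6

d|8:{1,2,4,8}  Σf=1+1+1+1=4
q^9  k|9↦f(k): 1:1 3:1 9:1  a_9=3
[q^10] f(10)=1,f(5)=1,f(2)=1,f(1)=1 ⇒ 4
q^11  k|11↦f(k): 1:1 11:1  a_11=2
d|12:{12,6,4,3,2,1}  Σf=1+1+1+1+1+1=6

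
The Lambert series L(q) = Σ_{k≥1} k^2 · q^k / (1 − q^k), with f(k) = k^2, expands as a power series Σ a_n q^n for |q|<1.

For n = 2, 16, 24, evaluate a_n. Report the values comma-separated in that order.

q^2  k|2↦f(k): 2:4 1:1  a_2=5
q^16  k|16↦f(k): 16:256 8:64 4:16 2:4 1:1  a_16=341
n=24: 24·1 12·2 8·3 6·4 4·6 3·8 2·12 1·24  f→[576+144+64+36+16+9+4+1]=850

5, 341, 850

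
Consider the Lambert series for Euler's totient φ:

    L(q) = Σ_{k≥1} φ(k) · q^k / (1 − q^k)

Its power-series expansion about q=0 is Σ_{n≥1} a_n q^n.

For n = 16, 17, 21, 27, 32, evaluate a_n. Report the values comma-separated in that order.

n=16: 1·16 2·8 4·4 8·2 16·1  φ→[1+1+2+4+8]=16
[q^17] φ(1)=1,φ(17)=16 ⇒ 17
n=21: 21·1 7·3 3·7 1·21  φ→[12+6+2+1]=21
[q^27] φ(27)=18,φ(9)=6,φ(3)=2,φ(1)=1 ⇒ 27
n=32: 1·32 2·16 4·8 8·4 16·2 32·1  φ→[1+1+2+4+8+16]=32

16, 17, 21, 27, 32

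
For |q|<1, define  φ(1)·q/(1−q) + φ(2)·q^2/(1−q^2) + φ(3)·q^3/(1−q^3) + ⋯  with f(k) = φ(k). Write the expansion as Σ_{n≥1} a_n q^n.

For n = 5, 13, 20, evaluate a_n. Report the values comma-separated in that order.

[q^5] φ(1)=1,φ(5)=4 ⇒ 5
n=13: 1·13 13·1  φ→[1+12]=13
d|20:{20,10,5,4,2,1}  Σφ=8+4+4+2+1+1=20

5, 13, 20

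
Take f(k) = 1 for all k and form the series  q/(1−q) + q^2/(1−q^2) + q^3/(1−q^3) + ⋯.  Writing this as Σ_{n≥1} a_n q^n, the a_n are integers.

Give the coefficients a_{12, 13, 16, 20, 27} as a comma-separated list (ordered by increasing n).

[q^12] f(12)=1,f(6)=1,f(4)=1,f(3)=1,f(2)=1,f(1)=1 ⇒ 6
q^13  k|13↦f(k): 13:1 1:1  a_13=2
[q^16] f(16)=1,f(8)=1,f(4)=1,f(2)=1,f(1)=1 ⇒ 5
d|20:{1,2,4,5,10,20}  Σf=1+1+1+1+1+1=6
q^27  k|27↦f(k): 27:1 9:1 3:1 1:1  a_27=4

6, 2, 5, 6, 4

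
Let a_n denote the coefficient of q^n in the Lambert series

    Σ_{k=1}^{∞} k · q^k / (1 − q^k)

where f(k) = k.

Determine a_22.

a_22 = 36

q^22  k|22↦f(k): 1:1 2:2 11:11 22:22  a_22=36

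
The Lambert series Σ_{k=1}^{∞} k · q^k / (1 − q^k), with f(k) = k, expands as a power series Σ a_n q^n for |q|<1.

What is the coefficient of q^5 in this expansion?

[q^5] f(1)=1,f(5)=5 ⇒ 6

a_5 = 6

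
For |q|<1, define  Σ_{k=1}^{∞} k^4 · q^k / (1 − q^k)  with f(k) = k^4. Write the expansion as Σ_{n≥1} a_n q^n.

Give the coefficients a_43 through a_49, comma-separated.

q^43  k|43↦f(k): 43:3418801 1:1  a_43=3418802
n=44: 44·1 22·2 11·4 4·11 2·22 1·44  f→[3748096+234256+14641+256+16+1]=3997266
[q^45] f(45)=4100625,f(15)=50625,f(9)=6561,f(5)=625,f(3)=81,f(1)=1 ⇒ 4158518
q^46  k|46↦f(k): 1:1 2:16 23:279841 46:4477456  a_46=4757314
[q^47] f(47)=4879681,f(1)=1 ⇒ 4879682
d|48:{48,24,16,12,8,6,4,3,2,1}  Σf=5308416+331776+65536+20736+4096+1296+256+81+16+1=5732210
d|49:{1,7,49}  Σf=1+2401+5764801=5767203

3418802, 3997266, 4158518, 4757314, 4879682, 5732210, 5767203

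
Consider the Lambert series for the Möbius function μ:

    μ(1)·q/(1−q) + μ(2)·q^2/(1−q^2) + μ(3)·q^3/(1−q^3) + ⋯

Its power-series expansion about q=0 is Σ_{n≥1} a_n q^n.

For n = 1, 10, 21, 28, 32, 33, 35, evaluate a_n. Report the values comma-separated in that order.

1, 0, 0, 0, 0, 0, 0

[q^1] μ(1)=1 ⇒ 1
q^10  k|10↦μ(k): 1:1 2:-1 5:-1 10:1  a_10=0
d|21:{1,3,7,21}  Σμ=1+(-1)+(-1)+1=0
n=28: 1·28 2·14 4·7 7·4 14·2 28·1  μ→[1+(-1)+0+(-1)+1+0]=0
d|32:{1,2,4,8,16,32}  Σμ=1+(-1)+0+0+0+0=0
q^33  k|33↦μ(k): 33:1 11:-1 3:-1 1:1  a_33=0
[q^35] μ(35)=1,μ(7)=-1,μ(5)=-1,μ(1)=1 ⇒ 0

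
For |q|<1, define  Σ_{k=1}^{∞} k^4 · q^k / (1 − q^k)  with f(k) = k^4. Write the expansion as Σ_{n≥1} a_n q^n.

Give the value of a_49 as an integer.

n=49: 1·49 7·7 49·1  f→[1+2401+5764801]=5767203

a_49 = 5767203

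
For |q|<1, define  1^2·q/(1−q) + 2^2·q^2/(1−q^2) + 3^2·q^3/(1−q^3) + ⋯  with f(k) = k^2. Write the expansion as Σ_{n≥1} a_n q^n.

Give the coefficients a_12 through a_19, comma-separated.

d|12:{12,6,4,3,2,1}  Σf=144+36+16+9+4+1=210
q^13  k|13↦f(k): 13:169 1:1  a_13=170
q^14  k|14↦f(k): 14:196 7:49 2:4 1:1  a_14=250
[q^15] f(15)=225,f(5)=25,f(3)=9,f(1)=1 ⇒ 260
[q^16] f(1)=1,f(2)=4,f(4)=16,f(8)=64,f(16)=256 ⇒ 341
n=17: 1·17 17·1  f→[1+289]=290
[q^18] f(1)=1,f(2)=4,f(3)=9,f(6)=36,f(9)=81,f(18)=324 ⇒ 455
n=19: 19·1 1·19  f→[361+1]=362

210, 170, 250, 260, 341, 290, 455, 362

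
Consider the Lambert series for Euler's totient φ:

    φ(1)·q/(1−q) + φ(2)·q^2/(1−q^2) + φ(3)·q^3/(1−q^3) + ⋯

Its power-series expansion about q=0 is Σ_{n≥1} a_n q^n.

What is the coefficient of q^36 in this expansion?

n=36: 36·1 18·2 12·3 9·4 6·6 4·9 3·12 2·18 1·36  φ→[12+6+4+6+2+2+2+1+1]=36

a_36 = 36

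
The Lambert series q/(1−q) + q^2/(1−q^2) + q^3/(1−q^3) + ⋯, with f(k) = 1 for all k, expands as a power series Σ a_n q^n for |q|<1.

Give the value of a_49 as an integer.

q^49  k|49↦f(k): 49:1 7:1 1:1  a_49=3

a_49 = 3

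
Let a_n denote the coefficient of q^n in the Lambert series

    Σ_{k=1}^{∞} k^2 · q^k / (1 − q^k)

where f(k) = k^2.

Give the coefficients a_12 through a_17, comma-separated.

d|12:{12,6,4,3,2,1}  Σf=144+36+16+9+4+1=210
d|13:{13,1}  Σf=169+1=170
d|14:{14,7,2,1}  Σf=196+49+4+1=250
[q^15] f(15)=225,f(5)=25,f(3)=9,f(1)=1 ⇒ 260
q^16  k|16↦f(k): 1:1 2:4 4:16 8:64 16:256  a_16=341
q^17  k|17↦f(k): 1:1 17:289  a_17=290

210, 170, 250, 260, 341, 290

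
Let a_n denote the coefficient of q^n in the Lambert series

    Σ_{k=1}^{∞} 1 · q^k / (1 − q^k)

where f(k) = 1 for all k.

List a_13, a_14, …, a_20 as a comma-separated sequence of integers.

n=13: 13·1 1·13  f→[1+1]=2
q^14  k|14↦f(k): 14:1 7:1 2:1 1:1  a_14=4
[q^15] f(1)=1,f(3)=1,f(5)=1,f(15)=1 ⇒ 4
[q^16] f(1)=1,f(2)=1,f(4)=1,f(8)=1,f(16)=1 ⇒ 5
d|17:{17,1}  Σf=1+1=2
[q^18] f(18)=1,f(9)=1,f(6)=1,f(3)=1,f(2)=1,f(1)=1 ⇒ 6
[q^19] f(19)=1,f(1)=1 ⇒ 2
q^20  k|20↦f(k): 20:1 10:1 5:1 4:1 2:1 1:1  a_20=6

2, 4, 4, 5, 2, 6, 2, 6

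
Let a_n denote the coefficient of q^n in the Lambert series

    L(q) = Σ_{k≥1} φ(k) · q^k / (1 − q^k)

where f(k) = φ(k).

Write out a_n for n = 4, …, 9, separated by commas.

n=4: 4·1 2·2 1·4  φ→[2+1+1]=4
q^5  k|5↦φ(k): 5:4 1:1  a_5=5
q^6  k|6↦φ(k): 1:1 2:1 3:2 6:2  a_6=6
n=7: 7·1 1·7  φ→[6+1]=7
n=8: 1·8 2·4 4·2 8·1  φ→[1+1+2+4]=8
d|9:{1,3,9}  Σφ=1+2+6=9

4, 5, 6, 7, 8, 9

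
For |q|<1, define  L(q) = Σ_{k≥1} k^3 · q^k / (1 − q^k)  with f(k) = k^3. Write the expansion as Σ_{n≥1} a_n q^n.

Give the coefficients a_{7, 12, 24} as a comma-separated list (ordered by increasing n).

344, 2044, 16380

q^7  k|7↦f(k): 1:1 7:343  a_7=344
n=12: 1·12 2·6 3·4 4·3 6·2 12·1  f→[1+8+27+64+216+1728]=2044
q^24  k|24↦f(k): 1:1 2:8 3:27 4:64 6:216 8:512 12:1728 24:13824  a_24=16380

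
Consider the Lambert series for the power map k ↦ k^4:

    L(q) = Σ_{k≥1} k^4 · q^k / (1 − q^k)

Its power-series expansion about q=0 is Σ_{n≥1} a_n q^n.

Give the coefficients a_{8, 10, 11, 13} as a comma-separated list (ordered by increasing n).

4369, 10642, 14642, 28562

d|8:{8,4,2,1}  Σf=4096+256+16+1=4369
[q^10] f(10)=10000,f(5)=625,f(2)=16,f(1)=1 ⇒ 10642
[q^11] f(11)=14641,f(1)=1 ⇒ 14642
n=13: 1·13 13·1  f→[1+28561]=28562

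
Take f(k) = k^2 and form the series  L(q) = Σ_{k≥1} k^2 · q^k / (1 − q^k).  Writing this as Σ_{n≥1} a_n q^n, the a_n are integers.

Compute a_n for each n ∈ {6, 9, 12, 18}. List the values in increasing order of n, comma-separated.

d|6:{1,2,3,6}  Σf=1+4+9+36=50
d|9:{1,3,9}  Σf=1+9+81=91
[q^12] f(12)=144,f(6)=36,f(4)=16,f(3)=9,f(2)=4,f(1)=1 ⇒ 210
d|18:{1,2,3,6,9,18}  Σf=1+4+9+36+81+324=455

50, 91, 210, 455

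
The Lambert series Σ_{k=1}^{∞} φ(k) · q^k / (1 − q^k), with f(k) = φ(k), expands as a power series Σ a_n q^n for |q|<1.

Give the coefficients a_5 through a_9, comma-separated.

n=5: 5·1 1·5  φ→[4+1]=5
q^6  k|6↦φ(k): 1:1 2:1 3:2 6:2  a_6=6
d|7:{7,1}  Σφ=6+1=7
n=8: 1·8 2·4 4·2 8·1  φ→[1+1+2+4]=8
q^9  k|9↦φ(k): 9:6 3:2 1:1  a_9=9

5, 6, 7, 8, 9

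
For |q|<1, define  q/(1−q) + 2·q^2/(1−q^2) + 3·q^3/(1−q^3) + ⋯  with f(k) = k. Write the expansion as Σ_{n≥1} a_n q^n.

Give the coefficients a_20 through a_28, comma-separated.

d|20:{20,10,5,4,2,1}  Σf=20+10+5+4+2+1=42
q^21  k|21↦f(k): 1:1 3:3 7:7 21:21  a_21=32
[q^22] f(1)=1,f(2)=2,f(11)=11,f(22)=22 ⇒ 36
d|23:{1,23}  Σf=1+23=24
[q^24] f(1)=1,f(2)=2,f(3)=3,f(4)=4,f(6)=6,f(8)=8,f(12)=12,f(24)=24 ⇒ 60
d|25:{25,5,1}  Σf=25+5+1=31
d|26:{1,2,13,26}  Σf=1+2+13+26=42
q^27  k|27↦f(k): 27:27 9:9 3:3 1:1  a_27=40
q^28  k|28↦f(k): 1:1 2:2 4:4 7:7 14:14 28:28  a_28=56

42, 32, 36, 24, 60, 31, 42, 40, 56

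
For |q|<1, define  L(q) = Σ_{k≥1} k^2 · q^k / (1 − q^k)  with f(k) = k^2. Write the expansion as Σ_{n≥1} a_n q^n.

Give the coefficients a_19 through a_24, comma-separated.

362, 546, 500, 610, 530, 850

[q^19] f(1)=1,f(19)=361 ⇒ 362
q^20  k|20↦f(k): 20:400 10:100 5:25 4:16 2:4 1:1  a_20=546
d|21:{1,3,7,21}  Σf=1+9+49+441=500
q^22  k|22↦f(k): 1:1 2:4 11:121 22:484  a_22=610
n=23: 1·23 23·1  f→[1+529]=530
d|24:{1,2,3,4,6,8,12,24}  Σf=1+4+9+16+36+64+144+576=850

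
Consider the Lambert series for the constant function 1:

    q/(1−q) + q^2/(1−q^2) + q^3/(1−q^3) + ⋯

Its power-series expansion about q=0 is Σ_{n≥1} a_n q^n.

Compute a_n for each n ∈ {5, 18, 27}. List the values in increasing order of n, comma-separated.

d|5:{5,1}  Σf=1+1=2
n=18: 1·18 2·9 3·6 6·3 9·2 18·1  f→[1+1+1+1+1+1]=6
d|27:{1,3,9,27}  Σf=1+1+1+1=4

2, 6, 4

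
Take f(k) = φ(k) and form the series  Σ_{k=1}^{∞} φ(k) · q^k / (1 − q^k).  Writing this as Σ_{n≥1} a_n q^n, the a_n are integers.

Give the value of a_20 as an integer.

q^20  k|20↦φ(k): 20:8 10:4 5:4 4:2 2:1 1:1  a_20=20

a_20 = 20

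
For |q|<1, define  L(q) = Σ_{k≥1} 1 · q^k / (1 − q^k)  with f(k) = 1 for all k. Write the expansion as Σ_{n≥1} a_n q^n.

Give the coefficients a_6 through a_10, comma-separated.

[q^6] f(6)=1,f(3)=1,f(2)=1,f(1)=1 ⇒ 4
q^7  k|7↦f(k): 7:1 1:1  a_7=2
[q^8] f(1)=1,f(2)=1,f(4)=1,f(8)=1 ⇒ 4
[q^9] f(9)=1,f(3)=1,f(1)=1 ⇒ 3
n=10: 10·1 5·2 2·5 1·10  f→[1+1+1+1]=4

4, 2, 4, 3, 4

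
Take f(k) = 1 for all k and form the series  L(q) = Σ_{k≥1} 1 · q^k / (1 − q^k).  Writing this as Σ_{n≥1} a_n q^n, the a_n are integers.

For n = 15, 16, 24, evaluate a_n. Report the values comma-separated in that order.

4, 5, 8

[q^15] f(15)=1,f(5)=1,f(3)=1,f(1)=1 ⇒ 4
d|16:{1,2,4,8,16}  Σf=1+1+1+1+1=5
n=24: 24·1 12·2 8·3 6·4 4·6 3·8 2·12 1·24  f→[1+1+1+1+1+1+1+1]=8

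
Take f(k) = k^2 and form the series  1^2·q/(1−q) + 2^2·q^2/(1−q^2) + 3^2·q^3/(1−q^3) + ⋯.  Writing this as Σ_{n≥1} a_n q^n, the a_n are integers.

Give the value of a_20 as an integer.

a_20 = 546

[q^20] f(20)=400,f(10)=100,f(5)=25,f(4)=16,f(2)=4,f(1)=1 ⇒ 546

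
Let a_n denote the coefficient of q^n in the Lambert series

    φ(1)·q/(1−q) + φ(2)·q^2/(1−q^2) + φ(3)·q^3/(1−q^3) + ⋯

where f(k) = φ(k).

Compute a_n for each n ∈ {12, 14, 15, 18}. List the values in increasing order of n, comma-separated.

n=12: 1·12 2·6 3·4 4·3 6·2 12·1  φ→[1+1+2+2+2+4]=12
q^14  k|14↦φ(k): 14:6 7:6 2:1 1:1  a_14=14
q^15  k|15↦φ(k): 15:8 5:4 3:2 1:1  a_15=15
n=18: 18·1 9·2 6·3 3·6 2·9 1·18  φ→[6+6+2+2+1+1]=18

12, 14, 15, 18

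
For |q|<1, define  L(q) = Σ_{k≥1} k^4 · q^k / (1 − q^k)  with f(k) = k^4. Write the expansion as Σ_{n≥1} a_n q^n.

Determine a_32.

a_32 = 1118481

n=32: 1·32 2·16 4·8 8·4 16·2 32·1  f→[1+16+256+4096+65536+1048576]=1118481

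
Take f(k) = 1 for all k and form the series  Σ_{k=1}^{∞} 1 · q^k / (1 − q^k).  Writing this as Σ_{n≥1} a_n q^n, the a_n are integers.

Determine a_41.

q^41  k|41↦f(k): 41:1 1:1  a_41=2

a_41 = 2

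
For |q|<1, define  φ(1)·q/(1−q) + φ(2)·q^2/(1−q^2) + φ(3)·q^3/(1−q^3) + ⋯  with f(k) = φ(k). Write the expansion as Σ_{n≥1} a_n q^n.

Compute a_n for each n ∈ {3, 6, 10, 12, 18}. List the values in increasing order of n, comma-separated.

d|3:{3,1}  Σφ=2+1=3
n=6: 6·1 3·2 2·3 1·6  φ→[2+2+1+1]=6
n=10: 10·1 5·2 2·5 1·10  φ→[4+4+1+1]=10
q^12  k|12↦φ(k): 12:4 6:2 4:2 3:2 2:1 1:1  a_12=12
q^18  k|18↦φ(k): 18:6 9:6 6:2 3:2 2:1 1:1  a_18=18

3, 6, 10, 12, 18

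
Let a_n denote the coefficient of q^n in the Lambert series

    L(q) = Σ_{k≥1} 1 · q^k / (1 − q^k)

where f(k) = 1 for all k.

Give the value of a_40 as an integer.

q^40  k|40↦f(k): 1:1 2:1 4:1 5:1 8:1 10:1 20:1 40:1  a_40=8

a_40 = 8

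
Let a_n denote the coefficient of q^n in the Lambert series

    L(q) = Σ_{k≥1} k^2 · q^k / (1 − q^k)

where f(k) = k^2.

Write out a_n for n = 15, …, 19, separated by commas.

260, 341, 290, 455, 362

d|15:{1,3,5,15}  Σf=1+9+25+225=260
n=16: 16·1 8·2 4·4 2·8 1·16  f→[256+64+16+4+1]=341
n=17: 17·1 1·17  f→[289+1]=290
q^18  k|18↦f(k): 18:324 9:81 6:36 3:9 2:4 1:1  a_18=455
d|19:{1,19}  Σf=1+361=362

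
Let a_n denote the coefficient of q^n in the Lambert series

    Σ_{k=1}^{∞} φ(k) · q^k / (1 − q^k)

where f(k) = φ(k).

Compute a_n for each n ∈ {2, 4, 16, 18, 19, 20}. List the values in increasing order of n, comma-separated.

n=2: 1·2 2·1  φ→[1+1]=2
d|4:{1,2,4}  Σφ=1+1+2=4
n=16: 1·16 2·8 4·4 8·2 16·1  φ→[1+1+2+4+8]=16
n=18: 1·18 2·9 3·6 6·3 9·2 18·1  φ→[1+1+2+2+6+6]=18
d|19:{19,1}  Σφ=18+1=19
n=20: 1·20 2·10 4·5 5·4 10·2 20·1  φ→[1+1+2+4+4+8]=20

2, 4, 16, 18, 19, 20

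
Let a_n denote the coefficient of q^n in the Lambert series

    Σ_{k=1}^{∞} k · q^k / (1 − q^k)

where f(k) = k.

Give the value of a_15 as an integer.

d|15:{15,5,3,1}  Σf=15+5+3+1=24

a_15 = 24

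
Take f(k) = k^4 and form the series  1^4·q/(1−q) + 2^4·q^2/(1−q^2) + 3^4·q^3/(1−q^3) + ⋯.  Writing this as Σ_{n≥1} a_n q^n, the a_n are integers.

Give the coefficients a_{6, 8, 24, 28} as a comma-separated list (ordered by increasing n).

1394, 4369, 358258, 655746

n=6: 1·6 2·3 3·2 6·1  f→[1+16+81+1296]=1394
q^8  k|8↦f(k): 8:4096 4:256 2:16 1:1  a_8=4369
[q^24] f(1)=1,f(2)=16,f(3)=81,f(4)=256,f(6)=1296,f(8)=4096,f(12)=20736,f(24)=331776 ⇒ 358258
d|28:{1,2,4,7,14,28}  Σf=1+16+256+2401+38416+614656=655746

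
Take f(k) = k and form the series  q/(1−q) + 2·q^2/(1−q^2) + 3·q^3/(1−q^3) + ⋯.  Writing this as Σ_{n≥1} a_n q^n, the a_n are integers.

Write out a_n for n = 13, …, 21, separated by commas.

q^13  k|13↦f(k): 1:1 13:13  a_13=14
d|14:{1,2,7,14}  Σf=1+2+7+14=24
q^15  k|15↦f(k): 1:1 3:3 5:5 15:15  a_15=24
[q^16] f(1)=1,f(2)=2,f(4)=4,f(8)=8,f(16)=16 ⇒ 31
n=17: 1·17 17·1  f→[1+17]=18
n=18: 1·18 2·9 3·6 6·3 9·2 18·1  f→[1+2+3+6+9+18]=39
n=19: 19·1 1·19  f→[19+1]=20
d|20:{20,10,5,4,2,1}  Σf=20+10+5+4+2+1=42
q^21  k|21↦f(k): 21:21 7:7 3:3 1:1  a_21=32

14, 24, 24, 31, 18, 39, 20, 42, 32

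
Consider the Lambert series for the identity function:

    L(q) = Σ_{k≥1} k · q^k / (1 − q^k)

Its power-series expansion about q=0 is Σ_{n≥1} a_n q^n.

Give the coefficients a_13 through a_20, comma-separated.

d|13:{13,1}  Σf=13+1=14
[q^14] f(14)=14,f(7)=7,f(2)=2,f(1)=1 ⇒ 24
q^15  k|15↦f(k): 1:1 3:3 5:5 15:15  a_15=24
d|16:{16,8,4,2,1}  Σf=16+8+4+2+1=31
d|17:{17,1}  Σf=17+1=18
[q^18] f(18)=18,f(9)=9,f(6)=6,f(3)=3,f(2)=2,f(1)=1 ⇒ 39
q^19  k|19↦f(k): 19:19 1:1  a_19=20
q^20  k|20↦f(k): 1:1 2:2 4:4 5:5 10:10 20:20  a_20=42

14, 24, 24, 31, 18, 39, 20, 42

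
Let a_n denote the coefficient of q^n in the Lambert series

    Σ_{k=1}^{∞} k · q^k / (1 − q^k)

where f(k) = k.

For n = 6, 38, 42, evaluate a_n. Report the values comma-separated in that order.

d|6:{1,2,3,6}  Σf=1+2+3+6=12
d|38:{38,19,2,1}  Σf=38+19+2+1=60
d|42:{42,21,14,7,6,3,2,1}  Σf=42+21+14+7+6+3+2+1=96

12, 60, 96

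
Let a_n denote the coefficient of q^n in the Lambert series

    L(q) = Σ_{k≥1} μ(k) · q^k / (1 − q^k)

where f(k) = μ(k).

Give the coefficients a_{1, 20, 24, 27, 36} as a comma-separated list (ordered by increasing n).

n=1: 1·1  μ→[1]=1
[q^20] μ(20)=0,μ(10)=1,μ(5)=-1,μ(4)=0,μ(2)=-1,μ(1)=1 ⇒ 0
q^24  k|24↦μ(k): 24:0 12:0 8:0 6:1 4:0 3:-1 2:-1 1:1  a_24=0
d|27:{27,9,3,1}  Σμ=0+0+(-1)+1=0
n=36: 1·36 2·18 3·12 4·9 6·6 9·4 12·3 18·2 36·1  μ→[1+(-1)+(-1)+0+1+0+0+0+0]=0

1, 0, 0, 0, 0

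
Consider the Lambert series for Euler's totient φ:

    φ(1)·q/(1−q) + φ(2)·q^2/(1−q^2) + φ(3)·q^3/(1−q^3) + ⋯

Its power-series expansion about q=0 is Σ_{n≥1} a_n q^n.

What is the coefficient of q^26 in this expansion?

q^26  k|26↦φ(k): 1:1 2:1 13:12 26:12  a_26=26

a_26 = 26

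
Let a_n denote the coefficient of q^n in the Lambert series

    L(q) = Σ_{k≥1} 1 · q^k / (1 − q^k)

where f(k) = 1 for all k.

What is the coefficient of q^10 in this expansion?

n=10: 10·1 5·2 2·5 1·10  f→[1+1+1+1]=4

a_10 = 4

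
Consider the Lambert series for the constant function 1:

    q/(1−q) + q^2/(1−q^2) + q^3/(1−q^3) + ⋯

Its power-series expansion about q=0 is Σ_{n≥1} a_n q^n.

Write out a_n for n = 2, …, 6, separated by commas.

2, 2, 3, 2, 4

q^2  k|2↦f(k): 2:1 1:1  a_2=2
[q^3] f(1)=1,f(3)=1 ⇒ 2
d|4:{4,2,1}  Σf=1+1+1=3
d|5:{5,1}  Σf=1+1=2
[q^6] f(1)=1,f(2)=1,f(3)=1,f(6)=1 ⇒ 4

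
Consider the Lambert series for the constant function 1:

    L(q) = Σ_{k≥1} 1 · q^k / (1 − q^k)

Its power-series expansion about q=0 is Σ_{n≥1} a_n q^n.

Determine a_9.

q^9  k|9↦f(k): 1:1 3:1 9:1  a_9=3

a_9 = 3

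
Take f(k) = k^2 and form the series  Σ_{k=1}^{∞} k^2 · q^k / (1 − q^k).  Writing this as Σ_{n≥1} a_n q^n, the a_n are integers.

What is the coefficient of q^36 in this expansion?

a_36 = 1911

n=36: 36·1 18·2 12·3 9·4 6·6 4·9 3·12 2·18 1·36  f→[1296+324+144+81+36+16+9+4+1]=1911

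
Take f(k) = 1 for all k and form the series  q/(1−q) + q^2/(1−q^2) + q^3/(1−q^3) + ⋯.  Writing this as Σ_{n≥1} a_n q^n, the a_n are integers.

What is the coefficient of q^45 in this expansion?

a_45 = 6

d|45:{45,15,9,5,3,1}  Σf=1+1+1+1+1+1=6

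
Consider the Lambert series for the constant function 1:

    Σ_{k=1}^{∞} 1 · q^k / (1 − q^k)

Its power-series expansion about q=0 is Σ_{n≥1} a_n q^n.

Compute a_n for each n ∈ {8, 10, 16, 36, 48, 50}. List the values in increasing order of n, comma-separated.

4, 4, 5, 9, 10, 6

[q^8] f(8)=1,f(4)=1,f(2)=1,f(1)=1 ⇒ 4
q^10  k|10↦f(k): 1:1 2:1 5:1 10:1  a_10=4
d|16:{16,8,4,2,1}  Σf=1+1+1+1+1=5
d|36:{36,18,12,9,6,4,3,2,1}  Σf=1+1+1+1+1+1+1+1+1=9
n=48: 48·1 24·2 16·3 12·4 8·6 6·8 4·12 3·16 2·24 1·48  f→[1+1+1+1+1+1+1+1+1+1]=10
[q^50] f(1)=1,f(2)=1,f(5)=1,f(10)=1,f(25)=1,f(50)=1 ⇒ 6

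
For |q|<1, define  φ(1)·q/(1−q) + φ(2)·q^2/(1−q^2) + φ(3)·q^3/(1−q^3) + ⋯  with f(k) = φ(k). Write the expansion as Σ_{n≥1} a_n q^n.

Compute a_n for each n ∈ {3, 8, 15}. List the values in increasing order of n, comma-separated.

n=3: 1·3 3·1  φ→[1+2]=3
d|8:{1,2,4,8}  Σφ=1+1+2+4=8
n=15: 15·1 5·3 3·5 1·15  φ→[8+4+2+1]=15

3, 8, 15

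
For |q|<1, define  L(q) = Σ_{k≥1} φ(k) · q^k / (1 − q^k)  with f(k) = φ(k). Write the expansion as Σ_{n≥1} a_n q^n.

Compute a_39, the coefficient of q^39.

d|39:{1,3,13,39}  Σφ=1+2+12+24=39

a_39 = 39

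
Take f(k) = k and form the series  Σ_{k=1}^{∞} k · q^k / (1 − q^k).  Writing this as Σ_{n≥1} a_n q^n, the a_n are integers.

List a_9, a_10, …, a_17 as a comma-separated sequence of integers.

13, 18, 12, 28, 14, 24, 24, 31, 18

[q^9] f(1)=1,f(3)=3,f(9)=9 ⇒ 13
d|10:{1,2,5,10}  Σf=1+2+5+10=18
q^11  k|11↦f(k): 11:11 1:1  a_11=12
[q^12] f(1)=1,f(2)=2,f(3)=3,f(4)=4,f(6)=6,f(12)=12 ⇒ 28
q^13  k|13↦f(k): 13:13 1:1  a_13=14
n=14: 14·1 7·2 2·7 1·14  f→[14+7+2+1]=24
d|15:{1,3,5,15}  Σf=1+3+5+15=24
[q^16] f(16)=16,f(8)=8,f(4)=4,f(2)=2,f(1)=1 ⇒ 31
q^17  k|17↦f(k): 1:1 17:17  a_17=18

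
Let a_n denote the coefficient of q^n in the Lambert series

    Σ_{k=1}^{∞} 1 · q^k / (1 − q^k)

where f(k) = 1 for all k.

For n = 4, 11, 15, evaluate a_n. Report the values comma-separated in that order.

3, 2, 4

d|4:{1,2,4}  Σf=1+1+1=3
q^11  k|11↦f(k): 11:1 1:1  a_11=2
n=15: 15·1 5·3 3·5 1·15  f→[1+1+1+1]=4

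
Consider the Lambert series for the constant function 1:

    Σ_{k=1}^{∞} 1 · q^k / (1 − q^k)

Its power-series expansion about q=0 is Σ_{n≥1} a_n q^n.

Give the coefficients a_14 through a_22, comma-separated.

4, 4, 5, 2, 6, 2, 6, 4, 4

d|14:{1,2,7,14}  Σf=1+1+1+1=4
d|15:{15,5,3,1}  Σf=1+1+1+1=4
d|16:{16,8,4,2,1}  Σf=1+1+1+1+1=5
n=17: 1·17 17·1  f→[1+1]=2
[q^18] f(18)=1,f(9)=1,f(6)=1,f(3)=1,f(2)=1,f(1)=1 ⇒ 6
q^19  k|19↦f(k): 1:1 19:1  a_19=2
q^20  k|20↦f(k): 1:1 2:1 4:1 5:1 10:1 20:1  a_20=6
q^21  k|21↦f(k): 21:1 7:1 3:1 1:1  a_21=4
[q^22] f(22)=1,f(11)=1,f(2)=1,f(1)=1 ⇒ 4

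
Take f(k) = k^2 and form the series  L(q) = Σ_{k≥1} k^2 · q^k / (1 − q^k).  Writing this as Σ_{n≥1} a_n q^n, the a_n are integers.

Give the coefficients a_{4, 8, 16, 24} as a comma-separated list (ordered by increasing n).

21, 85, 341, 850

q^4  k|4↦f(k): 4:16 2:4 1:1  a_4=21
[q^8] f(8)=64,f(4)=16,f(2)=4,f(1)=1 ⇒ 85
n=16: 1·16 2·8 4·4 8·2 16·1  f→[1+4+16+64+256]=341
n=24: 24·1 12·2 8·3 6·4 4·6 3·8 2·12 1·24  f→[576+144+64+36+16+9+4+1]=850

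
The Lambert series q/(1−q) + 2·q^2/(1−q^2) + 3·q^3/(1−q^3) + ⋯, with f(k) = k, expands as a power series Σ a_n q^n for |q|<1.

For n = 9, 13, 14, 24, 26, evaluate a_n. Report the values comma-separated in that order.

d|9:{9,3,1}  Σf=9+3+1=13
n=13: 13·1 1·13  f→[13+1]=14
[q^14] f(1)=1,f(2)=2,f(7)=7,f(14)=14 ⇒ 24
d|24:{24,12,8,6,4,3,2,1}  Σf=24+12+8+6+4+3+2+1=60
n=26: 26·1 13·2 2·13 1·26  f→[26+13+2+1]=42

13, 14, 24, 60, 42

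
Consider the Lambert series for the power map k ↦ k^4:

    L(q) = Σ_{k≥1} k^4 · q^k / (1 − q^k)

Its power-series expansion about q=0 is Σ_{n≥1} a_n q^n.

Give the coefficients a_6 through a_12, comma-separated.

1394, 2402, 4369, 6643, 10642, 14642, 22386

n=6: 6·1 3·2 2·3 1·6  f→[1296+81+16+1]=1394
d|7:{7,1}  Σf=2401+1=2402
d|8:{8,4,2,1}  Σf=4096+256+16+1=4369
n=9: 1·9 3·3 9·1  f→[1+81+6561]=6643
q^10  k|10↦f(k): 1:1 2:16 5:625 10:10000  a_10=10642
n=11: 1·11 11·1  f→[1+14641]=14642
n=12: 12·1 6·2 4·3 3·4 2·6 1·12  f→[20736+1296+256+81+16+1]=22386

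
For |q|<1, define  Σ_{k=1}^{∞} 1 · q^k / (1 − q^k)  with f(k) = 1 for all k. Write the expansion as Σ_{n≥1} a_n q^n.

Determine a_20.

a_20 = 6

d|20:{1,2,4,5,10,20}  Σf=1+1+1+1+1+1=6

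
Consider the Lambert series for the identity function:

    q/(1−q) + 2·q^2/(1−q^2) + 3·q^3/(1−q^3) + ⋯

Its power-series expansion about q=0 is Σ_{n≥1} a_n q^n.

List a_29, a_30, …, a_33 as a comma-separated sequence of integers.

30, 72, 32, 63, 48

n=29: 29·1 1·29  f→[29+1]=30
q^30  k|30↦f(k): 1:1 2:2 3:3 5:5 6:6 10:10 15:15 30:30  a_30=72
[q^31] f(31)=31,f(1)=1 ⇒ 32
[q^32] f(1)=1,f(2)=2,f(4)=4,f(8)=8,f(16)=16,f(32)=32 ⇒ 63
n=33: 33·1 11·3 3·11 1·33  f→[33+11+3+1]=48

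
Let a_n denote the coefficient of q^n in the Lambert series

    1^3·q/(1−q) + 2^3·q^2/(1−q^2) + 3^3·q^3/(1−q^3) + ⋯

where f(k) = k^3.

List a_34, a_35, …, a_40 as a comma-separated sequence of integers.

q^34  k|34↦f(k): 34:39304 17:4913 2:8 1:1  a_34=44226
q^35  k|35↦f(k): 35:42875 7:343 5:125 1:1  a_35=43344
n=36: 1·36 2·18 3·12 4·9 6·6 9·4 12·3 18·2 36·1  f→[1+8+27+64+216+729+1728+5832+46656]=55261
q^37  k|37↦f(k): 37:50653 1:1  a_37=50654
[q^38] f(38)=54872,f(19)=6859,f(2)=8,f(1)=1 ⇒ 61740
[q^39] f(1)=1,f(3)=27,f(13)=2197,f(39)=59319 ⇒ 61544
[q^40] f(40)=64000,f(20)=8000,f(10)=1000,f(8)=512,f(5)=125,f(4)=64,f(2)=8,f(1)=1 ⇒ 73710

44226, 43344, 55261, 50654, 61740, 61544, 73710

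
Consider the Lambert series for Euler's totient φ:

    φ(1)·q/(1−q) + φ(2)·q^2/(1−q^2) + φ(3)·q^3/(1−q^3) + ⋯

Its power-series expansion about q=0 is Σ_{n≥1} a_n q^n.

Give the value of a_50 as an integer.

[q^50] φ(50)=20,φ(25)=20,φ(10)=4,φ(5)=4,φ(2)=1,φ(1)=1 ⇒ 50

a_50 = 50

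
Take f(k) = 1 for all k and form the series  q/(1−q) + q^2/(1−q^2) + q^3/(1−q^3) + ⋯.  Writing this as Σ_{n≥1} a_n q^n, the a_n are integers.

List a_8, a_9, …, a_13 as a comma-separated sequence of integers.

n=8: 8·1 4·2 2·4 1·8  f→[1+1+1+1]=4
q^9  k|9↦f(k): 9:1 3:1 1:1  a_9=3
[q^10] f(1)=1,f(2)=1,f(5)=1,f(10)=1 ⇒ 4
q^11  k|11↦f(k): 1:1 11:1  a_11=2
[q^12] f(12)=1,f(6)=1,f(4)=1,f(3)=1,f(2)=1,f(1)=1 ⇒ 6
[q^13] f(1)=1,f(13)=1 ⇒ 2

4, 3, 4, 2, 6, 2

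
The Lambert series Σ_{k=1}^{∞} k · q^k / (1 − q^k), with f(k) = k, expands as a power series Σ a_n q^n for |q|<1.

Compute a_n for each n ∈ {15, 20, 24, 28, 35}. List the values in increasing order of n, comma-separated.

[q^15] f(1)=1,f(3)=3,f(5)=5,f(15)=15 ⇒ 24
q^20  k|20↦f(k): 1:1 2:2 4:4 5:5 10:10 20:20  a_20=42
q^24  k|24↦f(k): 24:24 12:12 8:8 6:6 4:4 3:3 2:2 1:1  a_24=60
n=28: 1·28 2·14 4·7 7·4 14·2 28·1  f→[1+2+4+7+14+28]=56
n=35: 35·1 7·5 5·7 1·35  f→[35+7+5+1]=48

24, 42, 60, 56, 48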